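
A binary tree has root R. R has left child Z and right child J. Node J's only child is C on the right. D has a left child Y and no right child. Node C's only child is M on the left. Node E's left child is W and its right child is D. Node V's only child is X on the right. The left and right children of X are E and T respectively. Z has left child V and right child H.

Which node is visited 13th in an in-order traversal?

C

In-order visits the left subtree, then the node, then the right subtree.
At R: go left to Z.
  At Z: go left to V.
    At V: no left child.
    Visit V.
    At V: go right to X.
      At X: go left to E.
        At E: go left to W.
          W is a leaf — visit W.
        Visit E.
        At E: go right to D.
          At D: go left to Y.
            Y is a leaf — visit Y.
          Visit D.
          At D: no right child.
      Visit X.
      At X: go right to T.
        T is a leaf — visit T.
  Visit Z.
  At Z: go right to H.
    H is a leaf — visit H.
Visit R.
At R: go right to J.
  At J: no left child.
  Visit J.
  At J: go right to C.
    At C: go left to M.
      M is a leaf — visit M.
    Visit C.
    At C: no right child.
Full in-order sequence: V, W, E, Y, D, X, T, Z, H, R, J, M, C.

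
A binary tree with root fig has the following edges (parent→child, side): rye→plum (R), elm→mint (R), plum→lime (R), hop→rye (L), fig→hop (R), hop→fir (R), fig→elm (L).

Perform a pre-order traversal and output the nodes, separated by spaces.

Pre-order visits the node, then its left subtree, then its right subtree.
Visit fig.
At fig: go left to elm.
  Visit elm.
  At elm: no left child.
  At elm: go right to mint.
    mint is a leaf — visit mint.
At fig: go right to hop.
  Visit hop.
  At hop: go left to rye.
    Visit rye.
    At rye: no left child.
    At rye: go right to plum.
      Visit plum.
      At plum: no left child.
      At plum: go right to lime.
        lime is a leaf — visit lime.
  At hop: go right to fir.
    fir is a leaf — visit fir.

fig elm mint hop rye plum lime fir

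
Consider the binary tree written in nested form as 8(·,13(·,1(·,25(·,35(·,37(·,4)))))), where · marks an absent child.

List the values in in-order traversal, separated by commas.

8, 13, 1, 25, 35, 37, 4

In-order visits the left subtree, then the node, then the right subtree.
At 8: no left child.
Visit 8.
At 8: go right to 13.
  At 13: no left child.
  Visit 13.
  At 13: go right to 1.
    At 1: no left child.
    Visit 1.
    At 1: go right to 25.
      At 25: no left child.
      Visit 25.
      At 25: go right to 35.
        At 35: no left child.
        Visit 35.
        At 35: go right to 37.
          At 37: no left child.
          Visit 37.
          At 37: go right to 4.
            4 is a leaf — visit 4.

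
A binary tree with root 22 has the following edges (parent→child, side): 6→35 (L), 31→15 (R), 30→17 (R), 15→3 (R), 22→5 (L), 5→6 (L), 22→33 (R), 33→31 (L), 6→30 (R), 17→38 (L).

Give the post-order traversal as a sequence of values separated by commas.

Post-order visits the left subtree, then the right subtree, then the node.
At 22: go left to 5.
  At 5: go left to 6.
    At 6: go left to 35.
      35 is a leaf — visit 35.
    At 6: go right to 30.
      At 30: no left child.
      At 30: go right to 17.
        At 17: go left to 38.
          38 is a leaf — visit 38.
        At 17: no right child.
        Visit 17.
      Visit 30.
    Visit 6.
  At 5: no right child.
  Visit 5.
At 22: go right to 33.
  At 33: go left to 31.
    At 31: no left child.
    At 31: go right to 15.
      At 15: no left child.
      At 15: go right to 3.
        3 is a leaf — visit 3.
      Visit 15.
    Visit 31.
  At 33: no right child.
  Visit 33.
Visit 22.

35, 38, 17, 30, 6, 5, 3, 15, 31, 33, 22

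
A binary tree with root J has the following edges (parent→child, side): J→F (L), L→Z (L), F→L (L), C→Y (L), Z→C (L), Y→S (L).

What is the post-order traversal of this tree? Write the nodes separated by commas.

S, Y, C, Z, L, F, J

Post-order visits the left subtree, then the right subtree, then the node.
At J: go left to F.
  At F: go left to L.
    At L: go left to Z.
      At Z: go left to C.
        At C: go left to Y.
          At Y: go left to S.
            S is a leaf — visit S.
          At Y: no right child.
          Visit Y.
        At C: no right child.
        Visit C.
      At Z: no right child.
      Visit Z.
    At L: no right child.
    Visit L.
  At F: no right child.
  Visit F.
At J: no right child.
Visit J.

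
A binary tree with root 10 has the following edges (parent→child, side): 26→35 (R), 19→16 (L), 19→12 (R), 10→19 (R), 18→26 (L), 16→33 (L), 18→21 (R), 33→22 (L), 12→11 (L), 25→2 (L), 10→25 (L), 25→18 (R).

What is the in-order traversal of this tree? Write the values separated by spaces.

2 25 26 35 18 21 10 22 33 16 19 11 12

In-order visits the left subtree, then the node, then the right subtree.
At 10: go left to 25.
  At 25: go left to 2.
    2 is a leaf — visit 2.
  Visit 25.
  At 25: go right to 18.
    At 18: go left to 26.
      At 26: no left child.
      Visit 26.
      At 26: go right to 35.
        35 is a leaf — visit 35.
    Visit 18.
    At 18: go right to 21.
      21 is a leaf — visit 21.
Visit 10.
At 10: go right to 19.
  At 19: go left to 16.
    At 16: go left to 33.
      At 33: go left to 22.
        22 is a leaf — visit 22.
      Visit 33.
      At 33: no right child.
    Visit 16.
    At 16: no right child.
  Visit 19.
  At 19: go right to 12.
    At 12: go left to 11.
      11 is a leaf — visit 11.
    Visit 12.
    At 12: no right child.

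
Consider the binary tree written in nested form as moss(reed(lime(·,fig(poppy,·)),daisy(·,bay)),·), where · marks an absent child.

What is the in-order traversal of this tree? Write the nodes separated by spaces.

lime poppy fig reed daisy bay moss

In-order visits the left subtree, then the node, then the right subtree.
At moss: go left to reed.
  At reed: go left to lime.
    At lime: no left child.
    Visit lime.
    At lime: go right to fig.
      At fig: go left to poppy.
        poppy is a leaf — visit poppy.
      Visit fig.
      At fig: no right child.
  Visit reed.
  At reed: go right to daisy.
    At daisy: no left child.
    Visit daisy.
    At daisy: go right to bay.
      bay is a leaf — visit bay.
Visit moss.
At moss: no right child.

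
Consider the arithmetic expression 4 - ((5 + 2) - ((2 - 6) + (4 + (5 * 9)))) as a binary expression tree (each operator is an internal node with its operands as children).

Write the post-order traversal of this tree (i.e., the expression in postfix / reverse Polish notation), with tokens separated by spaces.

Post-order on an expression tree gives postfix notation: for each operator, emit left operand, right operand, then the operator.

4 5 2 + 2 6 - 4 5 9 * + + - -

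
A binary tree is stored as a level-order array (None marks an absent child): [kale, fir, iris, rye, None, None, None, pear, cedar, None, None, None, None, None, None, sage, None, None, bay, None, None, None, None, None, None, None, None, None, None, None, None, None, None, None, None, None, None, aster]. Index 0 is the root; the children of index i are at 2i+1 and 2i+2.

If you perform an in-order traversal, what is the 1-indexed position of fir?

7

In-order visits the left subtree, then the node, then the right subtree.
At kale: go left to fir.
  At fir: go left to rye.
    At rye: go left to pear.
      At pear: go left to sage.
        sage is a leaf — visit sage.
      Visit pear.
      At pear: no right child.
    Visit rye.
    At rye: go right to cedar.
      At cedar: no left child.
      Visit cedar.
      At cedar: go right to bay.
        At bay: go left to aster.
          aster is a leaf — visit aster.
        Visit bay.
        At bay: no right child.
  Visit fir.
  At fir: no right child.
Visit kale.
At kale: go right to iris.
  iris is a leaf — visit iris.
Full in-order sequence: sage, pear, rye, cedar, aster, bay, fir, kale, iris.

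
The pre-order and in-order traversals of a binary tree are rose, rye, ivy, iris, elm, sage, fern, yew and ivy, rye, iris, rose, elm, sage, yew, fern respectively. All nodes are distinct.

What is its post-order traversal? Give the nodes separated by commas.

ivy, iris, rye, yew, fern, sage, elm, rose

The first element of pre-order is the root; it splits in-order into left and right subtrees.
Root rose: left subtree has 3 nodes {ivy, rye, iris}, right has 4 {elm, sage, yew, fern}.
  Root rye: left subtree has 1 node {ivy}, right has 1 {iris}.
  Root elm: left subtree has 0 nodes { }, right has 3 {sage, yew, fern}.
    Root sage: left subtree has 0 nodes { }, right has 2 {yew, fern}.
      Root fern: left subtree has 1 node {yew}, right has 0 { }.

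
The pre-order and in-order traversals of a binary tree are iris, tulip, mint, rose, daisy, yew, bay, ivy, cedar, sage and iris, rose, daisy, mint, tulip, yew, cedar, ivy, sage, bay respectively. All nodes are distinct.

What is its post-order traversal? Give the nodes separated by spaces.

daisy rose mint cedar sage ivy bay yew tulip iris

The first element of pre-order is the root; it splits in-order into left and right subtrees.
Root iris: left subtree has 0 nodes { }, right has 9 {rose, daisy, mint, tulip, yew, cedar, ivy, sage, bay}.
  Root tulip: left subtree has 3 nodes {rose, daisy, mint}, right has 5 {yew, cedar, ivy, sage, bay}.
    Root mint: left subtree has 2 nodes {rose, daisy}, right has 0 { }.
      Root rose: left subtree has 0 nodes { }, right has 1 {daisy}.
    Root yew: left subtree has 0 nodes { }, right has 4 {cedar, ivy, sage, bay}.
      Root bay: left subtree has 3 nodes {cedar, ivy, sage}, right has 0 { }.
        Root ivy: left subtree has 1 node {cedar}, right has 1 {sage}.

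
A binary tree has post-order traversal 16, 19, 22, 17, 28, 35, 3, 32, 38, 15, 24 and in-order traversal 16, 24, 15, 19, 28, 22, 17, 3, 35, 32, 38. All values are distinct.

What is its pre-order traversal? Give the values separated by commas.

The last element of post-order is the root; it splits in-order into left and right subtrees.
Root 24: left subtree has 1 node {16}, right has 9 {15, 19, 28, 22, 17, 3, 35, 32, 38}.
  Root 15: left subtree has 0 nodes { }, right has 8 {19, 28, 22, 17, 3, 35, 32, 38}.
    Root 38: left subtree has 7 nodes {19, 28, 22, 17, 3, 35, 32}, right has 0 { }.
      Root 32: left subtree has 6 nodes {19, 28, 22, 17, 3, 35}, right has 0 { }.
        Root 3: left subtree has 4 nodes {19, 28, 22, 17}, right has 1 {35}.
          Root 28: left subtree has 1 node {19}, right has 2 {22, 17}.
            Root 17: left subtree has 1 node {22}, right has 0 { }.

24, 16, 15, 38, 32, 3, 28, 19, 17, 22, 35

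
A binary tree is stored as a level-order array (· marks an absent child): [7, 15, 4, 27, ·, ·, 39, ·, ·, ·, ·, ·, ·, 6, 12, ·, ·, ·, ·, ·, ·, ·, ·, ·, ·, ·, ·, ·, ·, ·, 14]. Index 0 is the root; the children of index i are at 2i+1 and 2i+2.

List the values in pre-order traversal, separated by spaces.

Pre-order visits the node, then its left subtree, then its right subtree.
Visit 7.
At 7: go left to 15.
  Visit 15.
  At 15: go left to 27.
    27 is a leaf — visit 27.
  At 15: no right child.
At 7: go right to 4.
  Visit 4.
  At 4: no left child.
  At 4: go right to 39.
    Visit 39.
    At 39: go left to 6.
      6 is a leaf — visit 6.
    At 39: go right to 12.
      Visit 12.
      At 12: no left child.
      At 12: go right to 14.
        14 is a leaf — visit 14.

7 15 27 4 39 6 12 14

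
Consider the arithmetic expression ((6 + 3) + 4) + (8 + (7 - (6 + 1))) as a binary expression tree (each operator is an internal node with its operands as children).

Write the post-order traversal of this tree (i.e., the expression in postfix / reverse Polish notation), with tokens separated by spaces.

Post-order on an expression tree gives postfix notation: for each operator, emit left operand, right operand, then the operator.

6 3 + 4 + 8 7 6 1 + - + +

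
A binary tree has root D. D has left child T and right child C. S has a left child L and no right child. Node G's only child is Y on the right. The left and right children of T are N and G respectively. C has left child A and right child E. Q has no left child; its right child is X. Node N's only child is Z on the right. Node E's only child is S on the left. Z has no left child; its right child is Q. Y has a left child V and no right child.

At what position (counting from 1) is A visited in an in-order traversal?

10

In-order visits the left subtree, then the node, then the right subtree.
At D: go left to T.
  At T: go left to N.
    At N: no left child.
    Visit N.
    At N: go right to Z.
      At Z: no left child.
      Visit Z.
      At Z: go right to Q.
        At Q: no left child.
        Visit Q.
        At Q: go right to X.
          X is a leaf — visit X.
  Visit T.
  At T: go right to G.
    At G: no left child.
    Visit G.
    At G: go right to Y.
      At Y: go left to V.
        V is a leaf — visit V.
      Visit Y.
      At Y: no right child.
Visit D.
At D: go right to C.
  At C: go left to A.
    A is a leaf — visit A.
  Visit C.
  At C: go right to E.
    At E: go left to S.
      At S: go left to L.
        L is a leaf — visit L.
      Visit S.
      At S: no right child.
    Visit E.
    At E: no right child.
Full in-order sequence: N, Z, Q, X, T, G, V, Y, D, A, C, L, S, E.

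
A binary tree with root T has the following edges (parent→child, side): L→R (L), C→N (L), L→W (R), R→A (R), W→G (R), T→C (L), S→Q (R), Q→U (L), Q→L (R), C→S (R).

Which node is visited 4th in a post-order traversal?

Post-order visits the left subtree, then the right subtree, then the node.
At T: go left to C.
  At C: go left to N.
    N is a leaf — visit N.
  At C: go right to S.
    At S: no left child.
    At S: go right to Q.
      At Q: go left to U.
        U is a leaf — visit U.
      At Q: go right to L.
        At L: go left to R.
          At R: no left child.
          At R: go right to A.
            A is a leaf — visit A.
          Visit R.
        At L: go right to W.
          At W: no left child.
          At W: go right to G.
            G is a leaf — visit G.
          Visit W.
        Visit L.
      Visit Q.
    Visit S.
  Visit C.
At T: no right child.
Visit T.
Full post-order sequence: N, U, A, R, G, W, L, Q, S, C, T.

R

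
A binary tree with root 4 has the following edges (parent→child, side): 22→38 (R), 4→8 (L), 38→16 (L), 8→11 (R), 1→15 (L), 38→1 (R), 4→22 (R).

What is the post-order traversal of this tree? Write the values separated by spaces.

Post-order visits the left subtree, then the right subtree, then the node.
At 4: go left to 8.
  At 8: no left child.
  At 8: go right to 11.
    11 is a leaf — visit 11.
  Visit 8.
At 4: go right to 22.
  At 22: no left child.
  At 22: go right to 38.
    At 38: go left to 16.
      16 is a leaf — visit 16.
    At 38: go right to 1.
      At 1: go left to 15.
        15 is a leaf — visit 15.
      At 1: no right child.
      Visit 1.
    Visit 38.
  Visit 22.
Visit 4.

11 8 16 15 1 38 22 4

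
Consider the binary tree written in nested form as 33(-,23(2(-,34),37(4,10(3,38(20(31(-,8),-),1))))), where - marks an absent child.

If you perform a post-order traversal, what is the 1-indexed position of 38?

Post-order visits the left subtree, then the right subtree, then the node.
At 33: no left child.
At 33: go right to 23.
  At 23: go left to 2.
    At 2: no left child.
    At 2: go right to 34.
      34 is a leaf — visit 34.
    Visit 2.
  At 23: go right to 37.
    At 37: go left to 4.
      4 is a leaf — visit 4.
    At 37: go right to 10.
      At 10: go left to 3.
        3 is a leaf — visit 3.
      At 10: go right to 38.
        At 38: go left to 20.
          At 20: go left to 31.
            At 31: no left child.
            At 31: go right to 8.
              8 is a leaf — visit 8.
            Visit 31.
          At 20: no right child.
          Visit 20.
        At 38: go right to 1.
          1 is a leaf — visit 1.
        Visit 38.
      Visit 10.
    Visit 37.
  Visit 23.
Visit 33.
Full post-order sequence: 34, 2, 4, 3, 8, 31, 20, 1, 38, 10, 37, 23, 33.

9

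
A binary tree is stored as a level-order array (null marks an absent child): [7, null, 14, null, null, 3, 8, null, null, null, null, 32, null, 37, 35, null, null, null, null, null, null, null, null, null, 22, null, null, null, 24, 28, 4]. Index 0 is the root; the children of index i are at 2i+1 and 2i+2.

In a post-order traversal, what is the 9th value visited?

8

Post-order visits the left subtree, then the right subtree, then the node.
At 7: no left child.
At 7: go right to 14.
  At 14: go left to 3.
    At 3: go left to 32.
      At 32: no left child.
      At 32: go right to 22.
        22 is a leaf — visit 22.
      Visit 32.
    At 3: no right child.
    Visit 3.
  At 14: go right to 8.
    At 8: go left to 37.
      At 37: no left child.
      At 37: go right to 24.
        24 is a leaf — visit 24.
      Visit 37.
    At 8: go right to 35.
      At 35: go left to 28.
        28 is a leaf — visit 28.
      At 35: go right to 4.
        4 is a leaf — visit 4.
      Visit 35.
    Visit 8.
  Visit 14.
Visit 7.
Full post-order sequence: 22, 32, 3, 24, 37, 28, 4, 35, 8, 14, 7.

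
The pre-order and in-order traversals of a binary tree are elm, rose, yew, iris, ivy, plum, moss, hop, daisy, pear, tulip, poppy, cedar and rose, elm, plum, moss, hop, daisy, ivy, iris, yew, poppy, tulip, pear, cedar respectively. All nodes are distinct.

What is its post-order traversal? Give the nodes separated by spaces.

The first element of pre-order is the root; it splits in-order into left and right subtrees.
Root elm: left subtree has 1 node {rose}, right has 11 {plum, moss, hop, daisy, ivy, iris, yew, poppy, tulip, pear, cedar}.
  Root yew: left subtree has 6 nodes {plum, moss, hop, daisy, ivy, iris}, right has 4 {poppy, tulip, pear, cedar}.
    Root iris: left subtree has 5 nodes {plum, moss, hop, daisy, ivy}, right has 0 { }.
      Root ivy: left subtree has 4 nodes {plum, moss, hop, daisy}, right has 0 { }.
        Root plum: left subtree has 0 nodes { }, right has 3 {moss, hop, daisy}.
          Root moss: left subtree has 0 nodes { }, right has 2 {hop, daisy}.
            Root hop: left subtree has 0 nodes { }, right has 1 {daisy}.
    Root pear: left subtree has 2 nodes {poppy, tulip}, right has 1 {cedar}.
      Root tulip: left subtree has 1 node {poppy}, right has 0 { }.

rose daisy hop moss plum ivy iris poppy tulip cedar pear yew elm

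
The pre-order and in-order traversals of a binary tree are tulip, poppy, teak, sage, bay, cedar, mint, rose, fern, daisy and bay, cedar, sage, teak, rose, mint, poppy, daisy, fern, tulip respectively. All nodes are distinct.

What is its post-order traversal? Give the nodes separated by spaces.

The first element of pre-order is the root; it splits in-order into left and right subtrees.
Root tulip: left subtree has 9 nodes {bay, cedar, sage, teak, rose, mint, poppy, daisy, fern}, right has 0 { }.
  Root poppy: left subtree has 6 nodes {bay, cedar, sage, teak, rose, mint}, right has 2 {daisy, fern}.
    Root teak: left subtree has 3 nodes {bay, cedar, sage}, right has 2 {rose, mint}.
      Root sage: left subtree has 2 nodes {bay, cedar}, right has 0 { }.
        Root bay: left subtree has 0 nodes { }, right has 1 {cedar}.
      Root mint: left subtree has 1 node {rose}, right has 0 { }.
    Root fern: left subtree has 1 node {daisy}, right has 0 { }.

cedar bay sage rose mint teak daisy fern poppy tulip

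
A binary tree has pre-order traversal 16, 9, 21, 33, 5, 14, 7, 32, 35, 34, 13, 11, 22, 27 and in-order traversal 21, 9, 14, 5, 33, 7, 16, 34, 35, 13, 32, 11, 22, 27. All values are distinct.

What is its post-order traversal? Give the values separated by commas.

The first element of pre-order is the root; it splits in-order into left and right subtrees.
Root 16: left subtree has 6 nodes {21, 9, 14, 5, 33, 7}, right has 7 {34, 35, 13, 32, 11, 22, 27}.
  Root 9: left subtree has 1 node {21}, right has 4 {14, 5, 33, 7}.
    Root 33: left subtree has 2 nodes {14, 5}, right has 1 {7}.
      Root 5: left subtree has 1 node {14}, right has 0 { }.
  Root 32: left subtree has 3 nodes {34, 35, 13}, right has 3 {11, 22, 27}.
    Root 35: left subtree has 1 node {34}, right has 1 {13}.
    Root 11: left subtree has 0 nodes { }, right has 2 {22, 27}.
      Root 22: left subtree has 0 nodes { }, right has 1 {27}.

21, 14, 5, 7, 33, 9, 34, 13, 35, 27, 22, 11, 32, 16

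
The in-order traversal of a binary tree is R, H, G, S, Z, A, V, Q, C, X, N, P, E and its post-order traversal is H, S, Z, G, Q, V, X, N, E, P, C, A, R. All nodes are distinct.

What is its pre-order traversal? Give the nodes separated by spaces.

R A G H Z S C V Q P N X E

The last element of post-order is the root; it splits in-order into left and right subtrees.
Root R: left subtree has 0 nodes { }, right has 12 {H, G, S, Z, A, V, Q, C, X, N, P, E}.
  Root A: left subtree has 4 nodes {H, G, S, Z}, right has 7 {V, Q, C, X, N, P, E}.
    Root G: left subtree has 1 node {H}, right has 2 {S, Z}.
      Root Z: left subtree has 1 node {S}, right has 0 { }.
    Root C: left subtree has 2 nodes {V, Q}, right has 4 {X, N, P, E}.
      Root V: left subtree has 0 nodes { }, right has 1 {Q}.
      Root P: left subtree has 2 nodes {X, N}, right has 1 {E}.
        Root N: left subtree has 1 node {X}, right has 0 { }.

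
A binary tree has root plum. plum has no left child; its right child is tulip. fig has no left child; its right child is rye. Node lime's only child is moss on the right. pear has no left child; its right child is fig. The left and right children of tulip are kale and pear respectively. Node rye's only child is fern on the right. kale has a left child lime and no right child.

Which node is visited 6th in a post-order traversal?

fig

Post-order visits the left subtree, then the right subtree, then the node.
At plum: no left child.
At plum: go right to tulip.
  At tulip: go left to kale.
    At kale: go left to lime.
      At lime: no left child.
      At lime: go right to moss.
        moss is a leaf — visit moss.
      Visit lime.
    At kale: no right child.
    Visit kale.
  At tulip: go right to pear.
    At pear: no left child.
    At pear: go right to fig.
      At fig: no left child.
      At fig: go right to rye.
        At rye: no left child.
        At rye: go right to fern.
          fern is a leaf — visit fern.
        Visit rye.
      Visit fig.
    Visit pear.
  Visit tulip.
Visit plum.
Full post-order sequence: moss, lime, kale, fern, rye, fig, pear, tulip, plum.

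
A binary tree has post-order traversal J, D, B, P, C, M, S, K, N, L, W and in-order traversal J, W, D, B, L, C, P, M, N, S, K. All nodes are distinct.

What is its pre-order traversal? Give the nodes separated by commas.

The last element of post-order is the root; it splits in-order into left and right subtrees.
Root W: left subtree has 1 node {J}, right has 9 {D, B, L, C, P, M, N, S, K}.
  Root L: left subtree has 2 nodes {D, B}, right has 6 {C, P, M, N, S, K}.
    Root B: left subtree has 1 node {D}, right has 0 { }.
    Root N: left subtree has 3 nodes {C, P, M}, right has 2 {S, K}.
      Root M: left subtree has 2 nodes {C, P}, right has 0 { }.
        Root C: left subtree has 0 nodes { }, right has 1 {P}.
      Root K: left subtree has 1 node {S}, right has 0 { }.

W, J, L, B, D, N, M, C, P, K, S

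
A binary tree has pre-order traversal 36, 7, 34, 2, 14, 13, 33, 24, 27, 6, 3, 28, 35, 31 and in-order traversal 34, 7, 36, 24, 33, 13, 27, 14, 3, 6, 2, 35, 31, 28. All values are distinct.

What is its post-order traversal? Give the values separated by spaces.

The first element of pre-order is the root; it splits in-order into left and right subtrees.
Root 36: left subtree has 2 nodes {34, 7}, right has 11 {24, 33, 13, 27, 14, 3, 6, 2, 35, 31, 28}.
  Root 7: left subtree has 1 node {34}, right has 0 { }.
  Root 2: left subtree has 7 nodes {24, 33, 13, 27, 14, 3, 6}, right has 3 {35, 31, 28}.
    Root 14: left subtree has 4 nodes {24, 33, 13, 27}, right has 2 {3, 6}.
      Root 13: left subtree has 2 nodes {24, 33}, right has 1 {27}.
        Root 33: left subtree has 1 node {24}, right has 0 { }.
      Root 6: left subtree has 1 node {3}, right has 0 { }.
    Root 28: left subtree has 2 nodes {35, 31}, right has 0 { }.
      Root 35: left subtree has 0 nodes { }, right has 1 {31}.

34 7 24 33 27 13 3 6 14 31 35 28 2 36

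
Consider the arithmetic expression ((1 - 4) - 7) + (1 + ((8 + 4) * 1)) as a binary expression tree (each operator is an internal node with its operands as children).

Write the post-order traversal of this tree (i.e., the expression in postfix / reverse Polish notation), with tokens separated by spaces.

Post-order on an expression tree gives postfix notation: for each operator, emit left operand, right operand, then the operator.

1 4 - 7 - 1 8 4 + 1 * + +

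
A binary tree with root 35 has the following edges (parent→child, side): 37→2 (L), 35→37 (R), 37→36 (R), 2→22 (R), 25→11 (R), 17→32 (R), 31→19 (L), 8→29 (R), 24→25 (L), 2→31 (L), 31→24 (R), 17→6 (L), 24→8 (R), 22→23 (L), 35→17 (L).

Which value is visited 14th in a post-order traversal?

Post-order visits the left subtree, then the right subtree, then the node.
At 35: go left to 17.
  At 17: go left to 6.
    6 is a leaf — visit 6.
  At 17: go right to 32.
    32 is a leaf — visit 32.
  Visit 17.
At 35: go right to 37.
  At 37: go left to 2.
    At 2: go left to 31.
      At 31: go left to 19.
        19 is a leaf — visit 19.
      At 31: go right to 24.
        At 24: go left to 25.
          At 25: no left child.
          At 25: go right to 11.
            11 is a leaf — visit 11.
          Visit 25.
        At 24: go right to 8.
          At 8: no left child.
          At 8: go right to 29.
            29 is a leaf — visit 29.
          Visit 8.
        Visit 24.
      Visit 31.
    At 2: go right to 22.
      At 22: go left to 23.
        23 is a leaf — visit 23.
      At 22: no right child.
      Visit 22.
    Visit 2.
  At 37: go right to 36.
    36 is a leaf — visit 36.
  Visit 37.
Visit 35.
Full post-order sequence: 6, 32, 17, 19, 11, 25, 29, 8, 24, 31, 23, 22, 2, 36, 37, 35.

36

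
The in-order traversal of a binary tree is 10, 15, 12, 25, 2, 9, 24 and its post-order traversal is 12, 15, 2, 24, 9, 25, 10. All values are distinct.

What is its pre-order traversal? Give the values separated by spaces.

10 25 15 12 9 2 24

The last element of post-order is the root; it splits in-order into left and right subtrees.
Root 10: left subtree has 0 nodes { }, right has 6 {15, 12, 25, 2, 9, 24}.
  Root 25: left subtree has 2 nodes {15, 12}, right has 3 {2, 9, 24}.
    Root 15: left subtree has 0 nodes { }, right has 1 {12}.
    Root 9: left subtree has 1 node {2}, right has 1 {24}.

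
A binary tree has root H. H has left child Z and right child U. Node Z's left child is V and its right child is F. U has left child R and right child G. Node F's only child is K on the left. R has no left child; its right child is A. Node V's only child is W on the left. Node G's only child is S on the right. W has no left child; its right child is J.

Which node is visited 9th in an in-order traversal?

A

In-order visits the left subtree, then the node, then the right subtree.
At H: go left to Z.
  At Z: go left to V.
    At V: go left to W.
      At W: no left child.
      Visit W.
      At W: go right to J.
        J is a leaf — visit J.
    Visit V.
    At V: no right child.
  Visit Z.
  At Z: go right to F.
    At F: go left to K.
      K is a leaf — visit K.
    Visit F.
    At F: no right child.
Visit H.
At H: go right to U.
  At U: go left to R.
    At R: no left child.
    Visit R.
    At R: go right to A.
      A is a leaf — visit A.
  Visit U.
  At U: go right to G.
    At G: no left child.
    Visit G.
    At G: go right to S.
      S is a leaf — visit S.
Full in-order sequence: W, J, V, Z, K, F, H, R, A, U, G, S.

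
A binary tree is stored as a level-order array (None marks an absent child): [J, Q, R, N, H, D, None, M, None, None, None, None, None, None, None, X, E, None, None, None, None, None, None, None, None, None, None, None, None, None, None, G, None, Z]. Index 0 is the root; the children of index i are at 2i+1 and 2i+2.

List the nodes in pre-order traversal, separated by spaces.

Pre-order visits the node, then its left subtree, then its right subtree.
Visit J.
At J: go left to Q.
  Visit Q.
  At Q: go left to N.
    Visit N.
    At N: go left to M.
      Visit M.
      At M: go left to X.
        Visit X.
        At X: go left to G.
          G is a leaf — visit G.
        At X: no right child.
      At M: go right to E.
        Visit E.
        At E: go left to Z.
          Z is a leaf — visit Z.
        At E: no right child.
    At N: no right child.
  At Q: go right to H.
    H is a leaf — visit H.
At J: go right to R.
  Visit R.
  At R: go left to D.
    D is a leaf — visit D.
  At R: no right child.

J Q N M X G E Z H R D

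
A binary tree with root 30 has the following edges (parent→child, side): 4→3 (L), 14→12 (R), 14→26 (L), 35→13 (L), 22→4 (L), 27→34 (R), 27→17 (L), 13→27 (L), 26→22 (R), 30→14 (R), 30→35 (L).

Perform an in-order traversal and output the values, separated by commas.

17, 27, 34, 13, 35, 30, 26, 3, 4, 22, 14, 12

In-order visits the left subtree, then the node, then the right subtree.
At 30: go left to 35.
  At 35: go left to 13.
    At 13: go left to 27.
      At 27: go left to 17.
        17 is a leaf — visit 17.
      Visit 27.
      At 27: go right to 34.
        34 is a leaf — visit 34.
    Visit 13.
    At 13: no right child.
  Visit 35.
  At 35: no right child.
Visit 30.
At 30: go right to 14.
  At 14: go left to 26.
    At 26: no left child.
    Visit 26.
    At 26: go right to 22.
      At 22: go left to 4.
        At 4: go left to 3.
          3 is a leaf — visit 3.
        Visit 4.
        At 4: no right child.
      Visit 22.
      At 22: no right child.
  Visit 14.
  At 14: go right to 12.
    12 is a leaf — visit 12.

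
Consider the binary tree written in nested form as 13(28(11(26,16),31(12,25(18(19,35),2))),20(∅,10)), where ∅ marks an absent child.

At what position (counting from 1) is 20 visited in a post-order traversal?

13

Post-order visits the left subtree, then the right subtree, then the node.
At 13: go left to 28.
  At 28: go left to 11.
    At 11: go left to 26.
      26 is a leaf — visit 26.
    At 11: go right to 16.
      16 is a leaf — visit 16.
    Visit 11.
  At 28: go right to 31.
    At 31: go left to 12.
      12 is a leaf — visit 12.
    At 31: go right to 25.
      At 25: go left to 18.
        At 18: go left to 19.
          19 is a leaf — visit 19.
        At 18: go right to 35.
          35 is a leaf — visit 35.
        Visit 18.
      At 25: go right to 2.
        2 is a leaf — visit 2.
      Visit 25.
    Visit 31.
  Visit 28.
At 13: go right to 20.
  At 20: no left child.
  At 20: go right to 10.
    10 is a leaf — visit 10.
  Visit 20.
Visit 13.
Full post-order sequence: 26, 16, 11, 12, 19, 35, 18, 2, 25, 31, 28, 10, 20, 13.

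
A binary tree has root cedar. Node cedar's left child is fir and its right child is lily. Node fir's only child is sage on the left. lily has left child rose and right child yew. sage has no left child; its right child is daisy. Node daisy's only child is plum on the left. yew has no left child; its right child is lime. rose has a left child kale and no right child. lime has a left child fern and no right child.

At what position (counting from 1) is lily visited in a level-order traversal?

Level-order visits nodes level by level from the root, left to right within each level.
Level 0: cedar
Level 1: fir, lily
Level 2: sage, rose, yew
Level 3: daisy, kale, lime
Level 4: plum, fern
Full level-order sequence: cedar, fir, lily, sage, rose, yew, daisy, kale, lime, plum, fern.

3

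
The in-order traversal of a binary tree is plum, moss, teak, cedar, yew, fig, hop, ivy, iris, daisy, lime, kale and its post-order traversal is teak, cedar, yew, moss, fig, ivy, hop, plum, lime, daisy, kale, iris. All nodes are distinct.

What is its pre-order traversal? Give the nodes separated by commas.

The last element of post-order is the root; it splits in-order into left and right subtrees.
Root iris: left subtree has 8 nodes {plum, moss, teak, cedar, yew, fig, hop, ivy}, right has 3 {daisy, lime, kale}.
  Root plum: left subtree has 0 nodes { }, right has 7 {moss, teak, cedar, yew, fig, hop, ivy}.
    Root hop: left subtree has 5 nodes {moss, teak, cedar, yew, fig}, right has 1 {ivy}.
      Root fig: left subtree has 4 nodes {moss, teak, cedar, yew}, right has 0 { }.
        Root moss: left subtree has 0 nodes { }, right has 3 {teak, cedar, yew}.
          Root yew: left subtree has 2 nodes {teak, cedar}, right has 0 { }.
            Root cedar: left subtree has 1 node {teak}, right has 0 { }.
  Root kale: left subtree has 2 nodes {daisy, lime}, right has 0 { }.
    Root daisy: left subtree has 0 nodes { }, right has 1 {lime}.

iris, plum, hop, fig, moss, yew, cedar, teak, ivy, kale, daisy, lime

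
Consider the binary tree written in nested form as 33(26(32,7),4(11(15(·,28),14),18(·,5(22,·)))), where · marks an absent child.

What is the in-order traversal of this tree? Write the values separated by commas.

32, 26, 7, 33, 15, 28, 11, 14, 4, 18, 22, 5

In-order visits the left subtree, then the node, then the right subtree.
At 33: go left to 26.
  At 26: go left to 32.
    32 is a leaf — visit 32.
  Visit 26.
  At 26: go right to 7.
    7 is a leaf — visit 7.
Visit 33.
At 33: go right to 4.
  At 4: go left to 11.
    At 11: go left to 15.
      At 15: no left child.
      Visit 15.
      At 15: go right to 28.
        28 is a leaf — visit 28.
    Visit 11.
    At 11: go right to 14.
      14 is a leaf — visit 14.
  Visit 4.
  At 4: go right to 18.
    At 18: no left child.
    Visit 18.
    At 18: go right to 5.
      At 5: go left to 22.
        22 is a leaf — visit 22.
      Visit 5.
      At 5: no right child.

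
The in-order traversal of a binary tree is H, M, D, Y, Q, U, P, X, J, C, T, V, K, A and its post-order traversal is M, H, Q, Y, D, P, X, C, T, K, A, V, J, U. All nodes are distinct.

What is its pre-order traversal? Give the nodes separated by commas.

U, D, H, M, Y, Q, J, X, P, V, T, C, A, K

The last element of post-order is the root; it splits in-order into left and right subtrees.
Root U: left subtree has 5 nodes {H, M, D, Y, Q}, right has 8 {P, X, J, C, T, V, K, A}.
  Root D: left subtree has 2 nodes {H, M}, right has 2 {Y, Q}.
    Root H: left subtree has 0 nodes { }, right has 1 {M}.
    Root Y: left subtree has 0 nodes { }, right has 1 {Q}.
  Root J: left subtree has 2 nodes {P, X}, right has 5 {C, T, V, K, A}.
    Root X: left subtree has 1 node {P}, right has 0 { }.
    Root V: left subtree has 2 nodes {C, T}, right has 2 {K, A}.
      Root T: left subtree has 1 node {C}, right has 0 { }.
      Root A: left subtree has 1 node {K}, right has 0 { }.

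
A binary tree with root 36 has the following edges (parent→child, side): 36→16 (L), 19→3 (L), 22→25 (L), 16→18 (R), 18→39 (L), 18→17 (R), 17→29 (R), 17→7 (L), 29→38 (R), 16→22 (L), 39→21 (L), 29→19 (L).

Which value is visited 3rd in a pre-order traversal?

Pre-order visits the node, then its left subtree, then its right subtree.
Visit 36.
At 36: go left to 16.
  Visit 16.
  At 16: go left to 22.
    Visit 22.
    At 22: go left to 25.
      25 is a leaf — visit 25.
    At 22: no right child.
  At 16: go right to 18.
    Visit 18.
    At 18: go left to 39.
      Visit 39.
      At 39: go left to 21.
        21 is a leaf — visit 21.
      At 39: no right child.
    At 18: go right to 17.
      Visit 17.
      At 17: go left to 7.
        7 is a leaf — visit 7.
      At 17: go right to 29.
        Visit 29.
        At 29: go left to 19.
          Visit 19.
          At 19: go left to 3.
            3 is a leaf — visit 3.
          At 19: no right child.
        At 29: go right to 38.
          38 is a leaf — visit 38.
At 36: no right child.
Full pre-order sequence: 36, 16, 22, 25, 18, 39, 21, 17, 7, 29, 19, 3, 38.

22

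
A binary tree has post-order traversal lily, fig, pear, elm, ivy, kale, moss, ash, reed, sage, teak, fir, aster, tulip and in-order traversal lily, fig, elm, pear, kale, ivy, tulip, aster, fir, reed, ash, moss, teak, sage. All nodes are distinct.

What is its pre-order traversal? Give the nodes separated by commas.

tulip, kale, elm, fig, lily, pear, ivy, aster, fir, teak, reed, ash, moss, sage

The last element of post-order is the root; it splits in-order into left and right subtrees.
Root tulip: left subtree has 6 nodes {lily, fig, elm, pear, kale, ivy}, right has 7 {aster, fir, reed, ash, moss, teak, sage}.
  Root kale: left subtree has 4 nodes {lily, fig, elm, pear}, right has 1 {ivy}.
    Root elm: left subtree has 2 nodes {lily, fig}, right has 1 {pear}.
      Root fig: left subtree has 1 node {lily}, right has 0 { }.
  Root aster: left subtree has 0 nodes { }, right has 6 {fir, reed, ash, moss, teak, sage}.
    Root fir: left subtree has 0 nodes { }, right has 5 {reed, ash, moss, teak, sage}.
      Root teak: left subtree has 3 nodes {reed, ash, moss}, right has 1 {sage}.
        Root reed: left subtree has 0 nodes { }, right has 2 {ash, moss}.
          Root ash: left subtree has 0 nodes { }, right has 1 {moss}.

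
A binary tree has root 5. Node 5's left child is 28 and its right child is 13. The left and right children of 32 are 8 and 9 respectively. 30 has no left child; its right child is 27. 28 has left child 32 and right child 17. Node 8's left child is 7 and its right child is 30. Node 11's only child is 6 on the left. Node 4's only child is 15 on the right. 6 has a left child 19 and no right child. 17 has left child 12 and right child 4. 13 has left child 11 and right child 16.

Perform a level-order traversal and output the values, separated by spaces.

Level-order visits nodes level by level from the root, left to right within each level.
Level 0: 5
Level 1: 28, 13
Level 2: 32, 17, 11, 16
Level 3: 8, 9, 12, 4, 6
Level 4: 7, 30, 15, 19
Level 5: 27

5 28 13 32 17 11 16 8 9 12 4 6 7 30 15 19 27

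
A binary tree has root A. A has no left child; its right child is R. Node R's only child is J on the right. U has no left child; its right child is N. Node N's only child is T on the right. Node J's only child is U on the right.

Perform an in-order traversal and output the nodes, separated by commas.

In-order visits the left subtree, then the node, then the right subtree.
At A: no left child.
Visit A.
At A: go right to R.
  At R: no left child.
  Visit R.
  At R: go right to J.
    At J: no left child.
    Visit J.
    At J: go right to U.
      At U: no left child.
      Visit U.
      At U: go right to N.
        At N: no left child.
        Visit N.
        At N: go right to T.
          T is a leaf — visit T.

A, R, J, U, N, T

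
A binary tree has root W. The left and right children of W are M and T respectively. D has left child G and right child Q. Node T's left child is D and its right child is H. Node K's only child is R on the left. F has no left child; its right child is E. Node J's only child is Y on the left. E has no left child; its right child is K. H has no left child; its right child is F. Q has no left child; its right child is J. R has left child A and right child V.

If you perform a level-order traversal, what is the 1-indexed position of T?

3

Level-order visits nodes level by level from the root, left to right within each level.
Level 0: W
Level 1: M, T
Level 2: D, H
Level 3: G, Q, F
Level 4: J, E
Level 5: Y, K
Level 6: R
Level 7: A, V
Full level-order sequence: W, M, T, D, H, G, Q, F, J, E, Y, K, R, A, V.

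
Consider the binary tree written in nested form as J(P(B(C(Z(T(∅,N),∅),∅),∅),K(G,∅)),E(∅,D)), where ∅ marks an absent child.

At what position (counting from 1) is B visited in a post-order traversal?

5

Post-order visits the left subtree, then the right subtree, then the node.
At J: go left to P.
  At P: go left to B.
    At B: go left to C.
      At C: go left to Z.
        At Z: go left to T.
          At T: no left child.
          At T: go right to N.
            N is a leaf — visit N.
          Visit T.
        At Z: no right child.
        Visit Z.
      At C: no right child.
      Visit C.
    At B: no right child.
    Visit B.
  At P: go right to K.
    At K: go left to G.
      G is a leaf — visit G.
    At K: no right child.
    Visit K.
  Visit P.
At J: go right to E.
  At E: no left child.
  At E: go right to D.
    D is a leaf — visit D.
  Visit E.
Visit J.
Full post-order sequence: N, T, Z, C, B, G, K, P, D, E, J.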